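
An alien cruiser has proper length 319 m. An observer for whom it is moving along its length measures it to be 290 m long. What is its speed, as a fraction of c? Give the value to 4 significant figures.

β ≈ 0.4166

γ = L₀/L = 319/290 = 1.10000
β = √(1 − 1/γ²) = 0.4166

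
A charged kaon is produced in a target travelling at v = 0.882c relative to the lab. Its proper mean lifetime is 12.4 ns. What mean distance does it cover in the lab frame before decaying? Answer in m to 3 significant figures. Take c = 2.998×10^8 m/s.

γ = 1/√(1 − 0.882²) = 2.1220
Dilated lifetime: Δt = γτ₀ = 2.1220 × 12.4 ns = 26.313 ns
d = vΔt = 0.882c × 26.313 ns = 2.6442×10^8 m/s × 2.6313×10^-8 s = 6.96 m

d ≈ 6.96 m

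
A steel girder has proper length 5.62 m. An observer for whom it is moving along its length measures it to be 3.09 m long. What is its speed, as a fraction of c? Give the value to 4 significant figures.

γ = L₀/L = 5.62/3.09 = 1.81877
β = √(1 − 1/γ²) = 0.8353

β ≈ 0.8353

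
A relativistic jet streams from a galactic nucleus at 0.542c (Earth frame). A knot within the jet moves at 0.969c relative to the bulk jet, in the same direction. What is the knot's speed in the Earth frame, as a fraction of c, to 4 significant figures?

Relativistic velocity addition: u = (u' + v)/(1 + u'v/c²)
= (0.969 + 0.542)/(1 + 0.969×0.542) = 1.511/1.52520 = 0.9907

u ≈ 0.9907c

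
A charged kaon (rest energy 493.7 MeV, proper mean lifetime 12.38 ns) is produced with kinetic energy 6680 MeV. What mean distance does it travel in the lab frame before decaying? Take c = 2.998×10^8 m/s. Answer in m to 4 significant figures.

d ≈ 53.80 m

γ = 1 + K/(m₀c²) = 1 + 6680/493.7 = 14.5305
β = √(1 − 1/γ²) = 0.997629
Dilated lifetime: γτ₀ = 14.5305 × 12.38 ns = 179.887 ns
d = βc·γτ₀ = 0.997629 × (2.998×10^8 m/s) × 1.79887×10^-7 s = 53.80 m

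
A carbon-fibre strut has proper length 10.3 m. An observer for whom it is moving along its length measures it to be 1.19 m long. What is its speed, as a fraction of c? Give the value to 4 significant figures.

β ≈ 0.9933

γ = L₀/L = 10.3/1.19 = 8.65546
β = √(1 − 1/γ²) = 0.9933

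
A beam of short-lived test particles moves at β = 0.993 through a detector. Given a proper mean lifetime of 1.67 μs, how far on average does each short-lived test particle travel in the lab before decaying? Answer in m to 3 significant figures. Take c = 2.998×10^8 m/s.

d ≈ 4210 m

γ = 1/√(1 − 0.993²) = 8.4664
Dilated lifetime: Δt = γτ₀ = 8.4664 × 1.67 μs = 14.139 μs
d = vΔt = 0.993c × 14.139 μs = 2.9770×10^8 m/s × 1.4139×10^-5 s = 4210 m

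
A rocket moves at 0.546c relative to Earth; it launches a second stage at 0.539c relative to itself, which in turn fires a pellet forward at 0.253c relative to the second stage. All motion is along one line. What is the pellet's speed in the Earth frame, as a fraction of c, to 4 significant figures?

Compose boost 2: (0.539 + 0.546)/(1 + 0.539×0.546) = 1.085/1.29429 = 0.838295
Compose boost 3: (0.253 + 0.838295)/(1 + 0.253×0.838295) = 1.09129/1.21209 = 0.9003

u ≈ 0.9003c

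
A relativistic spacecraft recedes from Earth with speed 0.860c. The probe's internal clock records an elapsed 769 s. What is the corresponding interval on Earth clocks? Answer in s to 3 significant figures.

γ = 1/√(1 − 0.860²) = 1.9597
Time dilation: Δt = γτ₀ = 1.9597 × 769 s = 1510 s

Δt ≈ 1510 s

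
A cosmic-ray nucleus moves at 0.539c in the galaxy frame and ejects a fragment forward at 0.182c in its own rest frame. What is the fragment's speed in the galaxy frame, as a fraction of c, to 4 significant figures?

u ≈ 0.6566c

Compose boost 2: (0.182 + 0.539)/(1 + 0.182×0.539) = 0.7210/1.09810 = 0.6566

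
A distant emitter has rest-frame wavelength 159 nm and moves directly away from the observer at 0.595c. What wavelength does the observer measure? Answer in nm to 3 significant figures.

Relativistic Doppler: λ_obs = λ_src √((1+β)/(1−β))
= 159 × √(1.5950/0.40500) = 159 × 1.9845 = 316 nm

λ_obs ≈ 316 nm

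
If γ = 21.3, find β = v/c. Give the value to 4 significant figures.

β ≈ 0.9989

β = √(1 − 1/γ²) = √(1 − 1/21.3²) = √(0.997796) = 0.9989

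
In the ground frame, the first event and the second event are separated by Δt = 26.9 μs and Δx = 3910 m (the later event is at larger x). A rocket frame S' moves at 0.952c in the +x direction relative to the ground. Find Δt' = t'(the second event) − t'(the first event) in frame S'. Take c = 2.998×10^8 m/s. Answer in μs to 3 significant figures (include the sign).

γ = 1/√(1 − 0.952²) = 3.2669
Δt' = γ(Δt − vΔx/c²) = 3.2669 × (26.9 μs − 0.952×3910 m / (2.998×10^8 m/s))
= 3.2669 × (14.484 μs) = 47.3 μs

Δt' ≈ 47.3 μs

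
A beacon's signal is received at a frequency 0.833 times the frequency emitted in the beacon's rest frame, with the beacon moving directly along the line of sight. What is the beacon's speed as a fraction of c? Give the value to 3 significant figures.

f_obs/f_src = √((1−β)/(1+β)) = 0.833  ⇒  (1−β)/(1+β) = 0.69389
β = |1 − D²|/(1 + D²) = |1 − 0.69389|/(1 + 0.69389) = 0.181

β ≈ 0.181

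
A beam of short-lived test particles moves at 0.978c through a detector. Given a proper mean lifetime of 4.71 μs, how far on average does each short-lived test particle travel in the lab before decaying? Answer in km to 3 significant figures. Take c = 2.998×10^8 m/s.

γ = 1/√(1 − 0.978²) = 4.7938
Dilated lifetime: Δt = γτ₀ = 4.7938 × 4.71 μs = 22.579 μs
d = vΔt = 0.978c × 22.579 μs = 2.9320×10^8 m/s × 2.2579×10^-5 s = 6.62 km

d ≈ 6.62 km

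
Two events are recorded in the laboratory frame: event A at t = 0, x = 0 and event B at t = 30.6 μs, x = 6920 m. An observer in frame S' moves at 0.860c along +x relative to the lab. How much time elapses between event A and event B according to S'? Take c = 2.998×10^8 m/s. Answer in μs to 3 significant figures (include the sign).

γ = 1/√(1 − 0.860²) = 1.9597
Δt' = γ(Δt − vΔx/c²) = 1.9597 × (30.6 μs − 0.860×6920 m / (2.998×10^8 m/s))
= 1.9597 × (10.749 μs) = 21.1 μs

Δt' ≈ 21.1 μs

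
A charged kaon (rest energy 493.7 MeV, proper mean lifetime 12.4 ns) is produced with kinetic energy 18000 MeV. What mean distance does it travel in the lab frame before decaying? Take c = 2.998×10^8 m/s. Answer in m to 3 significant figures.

d ≈ 139 m

γ = 1 + K/(m₀c²) = 1 + 18000/493.7 = 37.459
β = √(1 − 1/γ²) = 0.99964
Dilated lifetime: γτ₀ = 37.459 × 12.4 ns = 464.50 ns
d = βc·γτ₀ = 0.99964 × (2.998×10^8 m/s) × 4.6450×10^-7 s = 139 m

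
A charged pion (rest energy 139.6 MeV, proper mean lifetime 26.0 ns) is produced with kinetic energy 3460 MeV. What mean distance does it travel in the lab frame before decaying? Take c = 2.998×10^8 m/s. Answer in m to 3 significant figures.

d ≈ 201 m

γ = 1 + K/(m₀c²) = 1 + 3460/139.6 = 25.785
β = √(1 − 1/γ²) = 0.99925
Dilated lifetime: γτ₀ = 25.785 × 26.0 ns = 670.41 ns
d = βc·γτ₀ = 0.99925 × (2.998×10^8 m/s) × 6.7041×10^-7 s = 201 m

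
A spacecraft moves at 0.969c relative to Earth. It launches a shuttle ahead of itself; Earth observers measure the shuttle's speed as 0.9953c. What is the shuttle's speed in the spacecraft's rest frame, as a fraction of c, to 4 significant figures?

u' ≈ 0.7397c

Inverse velocity addition: u' = (u − v)/(1 − uv/c²)
= (0.9953 − 0.969)/(1 − 0.9953×0.969) = 0.02630/0.0355543 = 0.7397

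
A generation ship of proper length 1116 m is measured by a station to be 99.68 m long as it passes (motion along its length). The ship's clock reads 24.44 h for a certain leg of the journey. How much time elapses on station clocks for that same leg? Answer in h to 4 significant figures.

Length contraction ⇒ γ = L₀/L = 1116/99.68 = 11.1958
Time dilation: Δt = γτ₀ = 11.1958 × 24.44 h = 273.6 h

Δt ≈ 273.6 h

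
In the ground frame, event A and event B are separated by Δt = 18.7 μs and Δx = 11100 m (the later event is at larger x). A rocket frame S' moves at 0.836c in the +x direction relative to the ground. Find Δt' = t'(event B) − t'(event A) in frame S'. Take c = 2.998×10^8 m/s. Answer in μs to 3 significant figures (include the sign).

γ = 1/√(1 − 0.836²) = 1.8224
Δt' = γ(Δt − vΔx/c²) = 1.8224 × (18.7 μs − 0.836×11100 m / (2.998×10^8 m/s))
= 1.8224 × (-12.253 μs) = -22.3 μs

Δt' ≈ -22.3 μs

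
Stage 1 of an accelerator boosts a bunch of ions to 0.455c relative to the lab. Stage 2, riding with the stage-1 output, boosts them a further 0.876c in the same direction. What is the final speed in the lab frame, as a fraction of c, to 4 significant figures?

Compose boost 2: (0.876 + 0.455)/(1 + 0.876×0.455) = 1.331/1.39858 = 0.9517

u ≈ 0.9517c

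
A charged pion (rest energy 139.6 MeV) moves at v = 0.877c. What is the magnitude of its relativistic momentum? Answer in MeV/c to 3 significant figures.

p ≈ 255 MeV/c

γ = 1/√(1 − 0.877²) = 2.0812
p = γβm₀c = 2.0812 × 0.877 × 139.6 MeV/c = 255 MeV/c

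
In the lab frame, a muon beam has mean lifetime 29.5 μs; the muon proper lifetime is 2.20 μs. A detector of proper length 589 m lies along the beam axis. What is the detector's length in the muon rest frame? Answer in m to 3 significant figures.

Time dilation ⇒ γ = Δt/τ₀ = 29.5/2.20 = 13.409
Length contraction: L = L₀/γ = 589/13.409 = 43.9 m

L ≈ 43.9 m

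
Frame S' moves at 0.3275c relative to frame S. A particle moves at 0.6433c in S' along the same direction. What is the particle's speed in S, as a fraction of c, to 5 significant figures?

u ≈ 0.80186c

Relativistic velocity addition: u = (u' + v)/(1 + u'v/c²)
= (0.6433 + 0.3275)/(1 + 0.6433×0.3275) = 0.97080/1.210681 = 0.80186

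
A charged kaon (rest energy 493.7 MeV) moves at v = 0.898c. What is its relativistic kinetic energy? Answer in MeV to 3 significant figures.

γ = 1/√(1 − 0.898²) = 2.2728
K = (γ − 1)m₀c² = (2.2728 − 1) × 493.7 MeV = 1.2728 × 493.7 MeV = 628 MeV

K ≈ 628 MeV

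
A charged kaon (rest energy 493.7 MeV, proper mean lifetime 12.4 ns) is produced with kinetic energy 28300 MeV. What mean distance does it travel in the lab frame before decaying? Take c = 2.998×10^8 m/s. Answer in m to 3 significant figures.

d ≈ 217 m

γ = 1 + K/(m₀c²) = 1 + 28300/493.7 = 58.322
β = √(1 − 1/γ²) = 0.99985
Dilated lifetime: γτ₀ = 58.322 × 12.4 ns = 723.20 ns
d = βc·γτ₀ = 0.99985 × (2.998×10^8 m/s) × 7.2320×10^-7 s = 217 m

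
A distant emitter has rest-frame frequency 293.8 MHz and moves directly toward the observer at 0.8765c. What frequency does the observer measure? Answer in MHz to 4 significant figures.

f_obs ≈ 1145 MHz

Relativistic Doppler: f_obs = f_src √((1+β)/(1−β))
= 293.8 × √(1.87650/0.123500) = 293.8 × 3.89799 = 1145 MHz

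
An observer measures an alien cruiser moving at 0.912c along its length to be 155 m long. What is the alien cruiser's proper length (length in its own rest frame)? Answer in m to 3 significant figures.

L₀ ≈ 378 m

γ = 1/√(1 − 0.912²) = 2.4379
L₀ = γL = 2.4379 × 155 = 378 m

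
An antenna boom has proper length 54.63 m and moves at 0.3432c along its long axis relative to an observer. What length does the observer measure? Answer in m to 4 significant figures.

L ≈ 51.31 m

γ = 1/√(1 − 0.3432²) = 1.06467
Length contraction: L = L₀/γ = 54.63/1.06467 = 51.31 m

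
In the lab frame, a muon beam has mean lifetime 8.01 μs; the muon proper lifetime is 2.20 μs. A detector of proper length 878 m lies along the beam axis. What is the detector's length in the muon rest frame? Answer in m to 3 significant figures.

Time dilation ⇒ γ = Δt/τ₀ = 8.01/2.20 = 3.6409
Length contraction: L = L₀/γ = 878/3.6409 = 241 m

L ≈ 241 m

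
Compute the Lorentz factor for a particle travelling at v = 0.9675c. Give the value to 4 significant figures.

γ = 1/√(1 − β²) = 1/√(1 − 0.9675²) = 1/√(0.0639437) = 3.955

γ ≈ 3.955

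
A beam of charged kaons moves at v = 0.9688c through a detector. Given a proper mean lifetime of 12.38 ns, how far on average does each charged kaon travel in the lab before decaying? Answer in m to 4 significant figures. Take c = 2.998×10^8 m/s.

d ≈ 14.51 m

γ = 1/√(1 − 0.9688²) = 4.03480
Dilated lifetime: Δt = γτ₀ = 4.03480 × 12.38 ns = 49.9508 ns
d = vΔt = 0.9688c × 49.9508 ns = 2.90446×10^8 m/s × 4.99508×10^-8 s = 14.51 m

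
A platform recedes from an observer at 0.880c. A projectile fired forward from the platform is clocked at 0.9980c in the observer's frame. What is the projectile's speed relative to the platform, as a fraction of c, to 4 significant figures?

u' ≈ 0.9691c

Inverse velocity addition: u' = (u − v)/(1 − uv/c²)
= (0.9980 − 0.880)/(1 − 0.9980×0.880) = 0.1180/0.121760 = 0.9691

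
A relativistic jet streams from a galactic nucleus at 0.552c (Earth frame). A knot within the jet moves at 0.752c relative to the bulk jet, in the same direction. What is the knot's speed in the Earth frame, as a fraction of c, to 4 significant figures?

Relativistic velocity addition: u = (u' + v)/(1 + u'v/c²)
= (0.752 + 0.552)/(1 + 0.752×0.552) = 1.304/1.41510 = 0.9215

u ≈ 0.9215c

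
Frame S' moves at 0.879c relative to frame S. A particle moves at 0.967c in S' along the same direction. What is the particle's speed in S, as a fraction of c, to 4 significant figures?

Relativistic velocity addition: u = (u' + v)/(1 + u'v/c²)
= (0.967 + 0.879)/(1 + 0.967×0.879) = 1.846/1.84999 = 0.9978

u ≈ 0.9978c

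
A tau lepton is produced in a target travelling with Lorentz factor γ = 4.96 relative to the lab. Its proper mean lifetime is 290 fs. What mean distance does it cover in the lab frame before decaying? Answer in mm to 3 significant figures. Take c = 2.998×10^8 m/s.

β = √(1 − 1/γ²) = √(1 − 1/4.96²) = 0.97947
Dilated lifetime: Δt = γτ₀ = 4.96 × 290 fs = 1438.4 fs
d = vΔt = 0.97947c × 1438.4 fs = 2.9364×10^8 m/s × 1.4384×10^-12 s = 0.422 mm

d ≈ 0.422 mm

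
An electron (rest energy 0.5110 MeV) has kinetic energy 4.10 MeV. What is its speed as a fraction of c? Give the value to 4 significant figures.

β ≈ 0.9938

γ = 1 + K/(m₀c²) = 1 + 4.10/0.5110 = 9.02348
β = √(1 − 1/γ²) = 0.9938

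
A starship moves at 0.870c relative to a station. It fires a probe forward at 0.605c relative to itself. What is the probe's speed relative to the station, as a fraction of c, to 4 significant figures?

Relativistic velocity addition: u = (u' + v)/(1 + u'v/c²)
= (0.605 + 0.870)/(1 + 0.605×0.870) = 1.475/1.52635 = 0.9664

u ≈ 0.9664c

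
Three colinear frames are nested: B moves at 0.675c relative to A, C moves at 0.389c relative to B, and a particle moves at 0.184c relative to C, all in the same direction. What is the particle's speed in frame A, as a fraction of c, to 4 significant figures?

u ≈ 0.8889c

Compose boost 2: (0.389 + 0.675)/(1 + 0.389×0.675) = 1.064/1.26258 = 0.842722
Compose boost 3: (0.184 + 0.842722)/(1 + 0.184×0.842722) = 1.02672/1.15506 = 0.8889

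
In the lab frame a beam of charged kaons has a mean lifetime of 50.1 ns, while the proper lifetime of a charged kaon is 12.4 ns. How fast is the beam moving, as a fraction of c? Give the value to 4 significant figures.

γ = Δt/τ₀ = 50.1/12.4 = 4.04032
β = √(1 − 1/γ²) = √(1 − 1/4.04032²) = 0.9689

β ≈ 0.9689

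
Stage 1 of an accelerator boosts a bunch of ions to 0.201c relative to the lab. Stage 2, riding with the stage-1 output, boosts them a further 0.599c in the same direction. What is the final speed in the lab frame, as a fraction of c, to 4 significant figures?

Compose boost 2: (0.599 + 0.201)/(1 + 0.599×0.201) = 0.8000/1.12040 = 0.7140

u ≈ 0.7140c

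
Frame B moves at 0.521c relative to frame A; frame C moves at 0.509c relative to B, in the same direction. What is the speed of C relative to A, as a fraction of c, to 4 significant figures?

u ≈ 0.8141c

Compose boost 2: (0.509 + 0.521)/(1 + 0.509×0.521) = 1.030/1.26519 = 0.8141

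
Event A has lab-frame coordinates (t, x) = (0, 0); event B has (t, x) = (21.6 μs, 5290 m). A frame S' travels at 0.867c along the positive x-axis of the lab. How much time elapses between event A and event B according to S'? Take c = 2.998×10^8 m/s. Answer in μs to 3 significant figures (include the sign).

γ = 1/√(1 − 0.867²) = 2.0068
Δt' = γ(Δt − vΔx/c²) = 2.0068 × (21.6 μs − 0.867×5290 m / (2.998×10^8 m/s))
= 2.0068 × (6.3017 μs) = 12.6 μs

Δt' ≈ 12.6 μs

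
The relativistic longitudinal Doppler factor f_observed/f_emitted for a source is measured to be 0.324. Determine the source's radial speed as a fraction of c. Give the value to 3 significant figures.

f_obs/f_src = √((1−β)/(1+β)) = 0.324  ⇒  (1−β)/(1+β) = 0.10498
β = |1 − D²|/(1 + D²) = |1 − 0.10498|/(1 + 0.10498) = 0.810

β ≈ 0.810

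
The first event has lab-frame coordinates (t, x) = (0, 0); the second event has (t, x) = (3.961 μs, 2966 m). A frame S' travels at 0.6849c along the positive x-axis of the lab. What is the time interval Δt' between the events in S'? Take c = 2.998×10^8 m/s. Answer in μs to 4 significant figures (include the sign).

γ = 1/√(1 − 0.6849²) = 1.37243
Δt' = γ(Δt − vΔx/c²) = 1.37243 × (3.961 μs − 0.6849×2966 m / (2.998×10^8 m/s))
= 1.37243 × (-2.81490 μs) = -3.863 μs

Δt' ≈ -3.863 μs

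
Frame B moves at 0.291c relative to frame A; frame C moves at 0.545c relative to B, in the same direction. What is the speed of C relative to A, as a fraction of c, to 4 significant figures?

u ≈ 0.7216c

Compose boost 2: (0.545 + 0.291)/(1 + 0.545×0.291) = 0.8360/1.15860 = 0.7216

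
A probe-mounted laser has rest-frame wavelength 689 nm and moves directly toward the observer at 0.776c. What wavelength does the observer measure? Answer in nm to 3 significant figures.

λ_obs ≈ 245 nm

Relativistic Doppler: λ_obs = λ_src √((1−β)/(1+β))
= 689 × √(0.22400/1.7760) = 689 × 0.35514 = 245 nm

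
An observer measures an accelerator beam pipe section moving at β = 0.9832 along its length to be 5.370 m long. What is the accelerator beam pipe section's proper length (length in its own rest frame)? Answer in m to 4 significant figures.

L₀ ≈ 29.42 m

γ = 1/√(1 − 0.9832²) = 5.47851
L₀ = γL = 5.47851 × 5.370 = 29.42 m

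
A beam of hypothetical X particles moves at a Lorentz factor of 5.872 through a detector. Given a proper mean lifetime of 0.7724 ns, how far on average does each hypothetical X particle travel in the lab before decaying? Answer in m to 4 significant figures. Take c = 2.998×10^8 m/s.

d ≈ 1.340 m

β = √(1 − 1/γ²) = √(1 − 1/5.872²) = 0.985392
Dilated lifetime: Δt = γτ₀ = 5.872 × 0.7724 ns = 4.53553 ns
d = vΔt = 0.985392c × 4.53553 ns = 2.95421×10^8 m/s × 4.53553×10^-9 s = 1.340 m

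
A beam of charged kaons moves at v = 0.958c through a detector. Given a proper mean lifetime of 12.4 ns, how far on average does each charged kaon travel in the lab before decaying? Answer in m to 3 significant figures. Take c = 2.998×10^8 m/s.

γ = 1/√(1 − 0.958²) = 3.4871
Dilated lifetime: Δt = γτ₀ = 3.4871 × 12.4 ns = 43.240 ns
d = vΔt = 0.958c × 43.240 ns = 2.8721×10^8 m/s × 4.3240×10^-8 s = 12.4 m

d ≈ 12.4 m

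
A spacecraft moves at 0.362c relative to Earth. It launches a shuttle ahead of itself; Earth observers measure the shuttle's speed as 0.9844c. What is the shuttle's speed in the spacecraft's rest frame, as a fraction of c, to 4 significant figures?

u' ≈ 0.9670c

Inverse velocity addition: u' = (u − v)/(1 − uv/c²)
= (0.9844 − 0.362)/(1 − 0.9844×0.362) = 0.6224/0.643647 = 0.9670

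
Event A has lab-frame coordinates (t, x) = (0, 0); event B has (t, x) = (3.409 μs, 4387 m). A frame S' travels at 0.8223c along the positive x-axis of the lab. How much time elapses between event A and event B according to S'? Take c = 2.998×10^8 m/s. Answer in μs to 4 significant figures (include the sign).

γ = 1/√(1 − 0.8223²) = 1.75730
Δt' = γ(Δt − vΔx/c²) = 1.75730 × (3.409 μs − 0.8223×4387 m / (2.998×10^8 m/s))
= 1.75730 × (-8.62379 μs) = -15.15 μs

Δt' ≈ -15.15 μs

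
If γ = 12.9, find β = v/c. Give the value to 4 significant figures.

β = √(1 − 1/γ²) = √(1 − 1/12.9²) = √(0.993991) = 0.9970

β ≈ 0.9970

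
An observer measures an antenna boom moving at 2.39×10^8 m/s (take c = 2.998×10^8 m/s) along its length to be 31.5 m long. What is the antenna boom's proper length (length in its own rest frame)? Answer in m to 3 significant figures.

β = v/c = 2.39×10^8 / 2.998×10^8 = 0.79720
γ = 1/√(1 − 0.79720²) = 1.6564
L₀ = γL = 1.6564 × 31.5 = 52.2 m

L₀ ≈ 52.2 m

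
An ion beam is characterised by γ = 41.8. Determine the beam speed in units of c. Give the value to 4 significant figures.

β = √(1 − 1/γ²) = √(1 − 1/41.8²) = √(0.999428) = 0.9997

β ≈ 0.9997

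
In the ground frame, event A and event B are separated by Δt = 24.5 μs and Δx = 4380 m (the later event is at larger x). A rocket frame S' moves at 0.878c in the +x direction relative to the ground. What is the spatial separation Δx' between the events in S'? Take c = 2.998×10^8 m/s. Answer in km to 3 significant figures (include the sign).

Δx' ≈ -4.32 km

γ = 1/√(1 − 0.878²) = 2.0892
Δx' = γ(Δx − vΔt) = 2.0892 × (4380 m − 0.878×(2.998×10^8 m/s)×24.5×10^-6 s)
= 2.0892 × (-2069.0 m) = -4.32 km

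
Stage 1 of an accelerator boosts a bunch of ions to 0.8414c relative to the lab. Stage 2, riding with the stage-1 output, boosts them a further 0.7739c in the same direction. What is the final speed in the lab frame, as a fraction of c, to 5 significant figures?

u ≈ 0.97828c

Compose boost 2: (0.7739 + 0.8414)/(1 + 0.7739×0.8414) = 1.6153/1.651159 = 0.97828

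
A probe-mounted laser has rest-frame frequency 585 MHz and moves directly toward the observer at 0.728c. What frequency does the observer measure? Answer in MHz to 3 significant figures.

Relativistic Doppler: f_obs = f_src √((1+β)/(1−β))
= 585 × √(1.7280/0.27200) = 585 × 2.5205 = 1470 MHz

f_obs ≈ 1470 MHz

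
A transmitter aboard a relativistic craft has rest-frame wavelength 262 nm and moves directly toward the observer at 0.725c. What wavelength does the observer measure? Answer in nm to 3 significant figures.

λ_obs ≈ 105 nm

Relativistic Doppler: λ_obs = λ_src √((1−β)/(1+β))
= 262 × √(0.27500/1.7250) = 262 × 0.39927 = 105 nm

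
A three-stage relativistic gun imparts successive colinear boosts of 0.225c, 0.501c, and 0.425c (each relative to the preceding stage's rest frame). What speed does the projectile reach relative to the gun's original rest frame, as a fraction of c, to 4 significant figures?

Compose boost 2: (0.501 + 0.225)/(1 + 0.501×0.225) = 0.7260/1.11272 = 0.652452
Compose boost 3: (0.425 + 0.652452)/(1 + 0.425×0.652452) = 1.07745/1.27729 = 0.8435

u ≈ 0.8435c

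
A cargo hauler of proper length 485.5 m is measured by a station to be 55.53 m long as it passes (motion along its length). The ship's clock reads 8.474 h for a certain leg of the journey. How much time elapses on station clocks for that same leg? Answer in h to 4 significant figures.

Δt ≈ 74.09 h

Length contraction ⇒ γ = L₀/L = 485.5/55.53 = 8.74302
Time dilation: Δt = γτ₀ = 8.74302 × 8.474 h = 74.09 h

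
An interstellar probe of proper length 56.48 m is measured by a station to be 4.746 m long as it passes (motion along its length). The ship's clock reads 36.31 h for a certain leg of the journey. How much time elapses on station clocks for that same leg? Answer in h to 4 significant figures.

Length contraction ⇒ γ = L₀/L = 56.48/4.746 = 11.9005
Time dilation: Δt = γτ₀ = 11.9005 × 36.31 h = 432.1 h

Δt ≈ 432.1 h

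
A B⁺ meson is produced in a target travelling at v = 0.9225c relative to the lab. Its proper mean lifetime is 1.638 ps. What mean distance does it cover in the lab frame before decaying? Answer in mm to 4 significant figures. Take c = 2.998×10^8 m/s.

d ≈ 1.174 mm

γ = 1/√(1 − 0.9225²) = 2.59069
Dilated lifetime: Δt = γτ₀ = 2.59069 × 1.638 ps = 4.24356 ps
d = vΔt = 0.9225c × 4.24356 ps = 2.76566×10^8 m/s × 4.24356×10^-12 s = 1.174 mm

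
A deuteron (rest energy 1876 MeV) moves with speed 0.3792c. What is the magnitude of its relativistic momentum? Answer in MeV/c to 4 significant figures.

γ = 1/√(1 − 0.3792²) = 1.08071
p = γβm₀c = 1.08071 × 0.3792 × 1876 MeV/c = 768.8 MeV/c

p ≈ 768.8 MeV/c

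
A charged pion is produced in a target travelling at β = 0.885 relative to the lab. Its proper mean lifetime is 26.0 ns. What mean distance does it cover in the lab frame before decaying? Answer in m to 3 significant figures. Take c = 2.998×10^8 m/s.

d ≈ 14.8 m

γ = 1/√(1 − 0.885²) = 2.1478
Dilated lifetime: Δt = γτ₀ = 2.1478 × 26.0 ns = 55.843 ns
d = vΔt = 0.885c × 55.843 ns = 2.6532×10^8 m/s × 5.5843×10^-8 s = 14.8 m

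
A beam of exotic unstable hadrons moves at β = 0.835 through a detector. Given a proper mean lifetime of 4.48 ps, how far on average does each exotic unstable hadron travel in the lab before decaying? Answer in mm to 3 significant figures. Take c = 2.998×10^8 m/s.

γ = 1/√(1 − 0.835²) = 1.8174
Dilated lifetime: Δt = γτ₀ = 1.8174 × 4.48 ps = 8.1418 ps
d = vΔt = 0.835c × 8.1418 ps = 2.5033×10^8 m/s × 8.1418×10^-12 s = 2.04 mm

d ≈ 2.04 mm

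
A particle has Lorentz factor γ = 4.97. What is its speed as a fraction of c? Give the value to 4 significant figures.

β = √(1 − 1/γ²) = √(1 − 1/4.97²) = √(0.959516) = 0.9795

β ≈ 0.9795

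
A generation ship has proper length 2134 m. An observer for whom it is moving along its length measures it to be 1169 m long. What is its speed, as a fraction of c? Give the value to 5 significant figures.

β ≈ 0.83661

γ = L₀/L = 2134/1169 = 1.825492
β = √(1 − 1/γ²) = 0.83661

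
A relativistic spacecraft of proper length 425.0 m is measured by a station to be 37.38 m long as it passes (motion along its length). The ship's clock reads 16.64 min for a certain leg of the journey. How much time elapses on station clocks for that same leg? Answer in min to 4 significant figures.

Length contraction ⇒ γ = L₀/L = 425.0/37.38 = 11.3697
Time dilation: Δt = γτ₀ = 11.3697 × 16.64 min = 189.2 min

Δt ≈ 189.2 min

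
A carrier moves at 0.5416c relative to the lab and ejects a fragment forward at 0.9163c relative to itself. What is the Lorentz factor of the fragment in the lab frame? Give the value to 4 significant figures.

γ ≈ 4.444

u_lab = (0.9163 + 0.5416)/(1 + 0.9163×0.5416) = 1.4579/1.496268 = 0.9743575
γ = 1/√(1 − 0.9743575²) = 4.444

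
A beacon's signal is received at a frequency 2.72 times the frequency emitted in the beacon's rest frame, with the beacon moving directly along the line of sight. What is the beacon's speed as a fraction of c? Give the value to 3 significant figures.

β ≈ 0.762

f_obs/f_src = √((1+β)/(1−β)) = 2.72  ⇒  (1+β)/(1−β) = 7.3984
β = |1 − D²|/(1 + D²) = |1 − 7.3984|/(1 + 7.3984) = 0.762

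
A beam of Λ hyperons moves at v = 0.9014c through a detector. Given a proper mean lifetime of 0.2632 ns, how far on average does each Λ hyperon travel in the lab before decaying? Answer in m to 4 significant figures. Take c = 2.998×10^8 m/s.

γ = 1/√(1 − 0.9014²) = 2.30954
Dilated lifetime: Δt = γτ₀ = 2.30954 × 0.2632 ns = 0.607870 ns
d = vΔt = 0.9014c × 0.607870 ns = 2.70240×10^8 m/s × 6.07870×10^-10 s = 0.1643 m

d ≈ 0.1643 m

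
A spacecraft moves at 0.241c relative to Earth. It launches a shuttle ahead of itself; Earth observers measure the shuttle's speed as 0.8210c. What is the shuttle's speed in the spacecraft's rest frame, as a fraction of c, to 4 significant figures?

Inverse velocity addition: u' = (u − v)/(1 − uv/c²)
= (0.8210 − 0.241)/(1 − 0.8210×0.241) = 0.5800/0.802139 = 0.7231

u' ≈ 0.7231c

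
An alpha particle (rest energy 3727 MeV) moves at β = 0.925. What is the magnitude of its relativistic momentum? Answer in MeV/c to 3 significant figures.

γ = 1/√(1 − 0.925²) = 2.6318
p = γβm₀c = 2.6318 × 0.925 × 3727 MeV/c = 9070 MeV/c

p ≈ 9070 MeV/c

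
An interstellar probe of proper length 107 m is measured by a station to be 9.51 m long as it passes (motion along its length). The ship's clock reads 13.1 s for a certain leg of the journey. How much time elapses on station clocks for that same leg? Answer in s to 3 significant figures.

Δt ≈ 147 s

Length contraction ⇒ γ = L₀/L = 107/9.51 = 11.251
Time dilation: Δt = γτ₀ = 11.251 × 13.1 s = 147 s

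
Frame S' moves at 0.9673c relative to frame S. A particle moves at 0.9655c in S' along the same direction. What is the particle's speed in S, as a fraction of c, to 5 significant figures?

u ≈ 0.99942c

Relativistic velocity addition: u = (u' + v)/(1 + u'v/c²)
= (0.9655 + 0.9673)/(1 + 0.9655×0.9673) = 1.9328/1.933928 = 0.99942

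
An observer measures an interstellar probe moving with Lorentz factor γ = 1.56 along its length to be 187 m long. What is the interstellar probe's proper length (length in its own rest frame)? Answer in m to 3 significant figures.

γ = 1.56 (given)
L₀ = γL = 1.56 × 187 = 292 m

L₀ ≈ 292 m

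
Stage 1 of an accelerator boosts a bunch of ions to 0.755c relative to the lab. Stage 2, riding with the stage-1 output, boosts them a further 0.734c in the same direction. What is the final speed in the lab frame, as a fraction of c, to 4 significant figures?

Compose boost 2: (0.734 + 0.755)/(1 + 0.734×0.755) = 1.489/1.55417 = 0.9581

u ≈ 0.9581c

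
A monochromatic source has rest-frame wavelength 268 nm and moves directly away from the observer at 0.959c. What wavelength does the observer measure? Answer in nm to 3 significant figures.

Relativistic Doppler: λ_obs = λ_src √((1+β)/(1−β))
= 268 × √(1.9590/0.041000) = 268 × 6.9123 = 1850 nm

λ_obs ≈ 1850 nm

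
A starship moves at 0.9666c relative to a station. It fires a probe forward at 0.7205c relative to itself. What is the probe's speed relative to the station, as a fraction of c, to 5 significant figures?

u ≈ 0.99450c

Relativistic velocity addition: u = (u' + v)/(1 + u'v/c²)
= (0.7205 + 0.9666)/(1 + 0.7205×0.9666) = 1.6871/1.696435 = 0.99450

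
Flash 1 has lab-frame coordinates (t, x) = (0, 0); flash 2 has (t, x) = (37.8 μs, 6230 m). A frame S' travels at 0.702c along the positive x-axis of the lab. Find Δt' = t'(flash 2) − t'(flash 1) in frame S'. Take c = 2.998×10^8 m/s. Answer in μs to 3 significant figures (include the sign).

Δt' ≈ 32.6 μs

γ = 1/√(1 − 0.702²) = 1.4041
Δt' = γ(Δt − vΔx/c²) = 1.4041 × (37.8 μs − 0.702×6230 m / (2.998×10^8 m/s))
= 1.4041 × (23.212 μs) = 32.6 μs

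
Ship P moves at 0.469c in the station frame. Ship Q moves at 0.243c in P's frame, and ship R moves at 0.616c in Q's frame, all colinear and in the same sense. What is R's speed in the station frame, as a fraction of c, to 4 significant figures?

Compose boost 2: (0.243 + 0.469)/(1 + 0.243×0.469) = 0.7120/1.11397 = 0.639157
Compose boost 3: (0.616 + 0.639157)/(1 + 0.616×0.639157) = 1.25516/1.39372 = 0.9006

u ≈ 0.9006c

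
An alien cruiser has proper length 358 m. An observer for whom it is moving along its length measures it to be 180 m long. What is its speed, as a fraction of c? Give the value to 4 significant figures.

β ≈ 0.8644

γ = L₀/L = 358/180 = 1.98889
β = √(1 − 1/γ²) = 0.8644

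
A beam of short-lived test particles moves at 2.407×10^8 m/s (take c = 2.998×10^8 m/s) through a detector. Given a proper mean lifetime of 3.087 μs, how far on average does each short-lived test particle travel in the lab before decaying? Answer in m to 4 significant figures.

d ≈ 1246 m

β = v/c = 2.407×10^8 / 2.998×10^8 = 0.802869
γ = 1/√(1 − 0.802869²) = 1.67741
Dilated lifetime: Δt = γτ₀ = 1.67741 × 3.087 μs = 5.17817 μs
d = vΔt = 0.802869c × 5.17817 μs = 2.40700×10^8 m/s × 5.17817×10^-6 s = 1246 m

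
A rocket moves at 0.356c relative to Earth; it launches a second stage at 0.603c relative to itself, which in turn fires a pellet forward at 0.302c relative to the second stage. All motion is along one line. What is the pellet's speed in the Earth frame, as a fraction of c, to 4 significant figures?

Compose boost 2: (0.603 + 0.356)/(1 + 0.603×0.356) = 0.9590/1.21467 = 0.789516
Compose boost 3: (0.302 + 0.789516)/(1 + 0.302×0.789516) = 1.09152/1.23843 = 0.8814

u ≈ 0.8814c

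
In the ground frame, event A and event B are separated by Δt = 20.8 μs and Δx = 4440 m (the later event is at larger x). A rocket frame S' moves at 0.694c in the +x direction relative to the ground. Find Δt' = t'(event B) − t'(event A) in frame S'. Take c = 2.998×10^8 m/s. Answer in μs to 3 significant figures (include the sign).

γ = 1/√(1 − 0.694²) = 1.3889
Δt' = γ(Δt − vΔx/c²) = 1.3889 × (20.8 μs − 0.694×4440 m / (2.998×10^8 m/s))
= 1.3889 × (10.522 μs) = 14.6 μs

Δt' ≈ 14.6 μs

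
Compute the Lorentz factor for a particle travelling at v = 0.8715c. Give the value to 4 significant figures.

γ ≈ 2.039

γ = 1/√(1 − β²) = 1/√(1 − 0.8715²) = 1/√(0.240488) = 2.039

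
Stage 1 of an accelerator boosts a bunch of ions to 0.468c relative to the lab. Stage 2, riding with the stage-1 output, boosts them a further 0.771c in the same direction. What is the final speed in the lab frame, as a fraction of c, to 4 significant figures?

u ≈ 0.9105c

Compose boost 2: (0.771 + 0.468)/(1 + 0.771×0.468) = 1.239/1.36083 = 0.9105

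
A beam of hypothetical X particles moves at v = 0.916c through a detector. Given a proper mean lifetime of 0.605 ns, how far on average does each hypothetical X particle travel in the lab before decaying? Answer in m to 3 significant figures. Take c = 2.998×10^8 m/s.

d ≈ 0.414 m

γ = 1/√(1 − 0.916²) = 2.4927
Dilated lifetime: Δt = γτ₀ = 2.4927 × 0.605 ns = 1.5081 ns
d = vΔt = 0.916c × 1.5081 ns = 2.7462×10^8 m/s × 1.5081×10^-9 s = 0.414 m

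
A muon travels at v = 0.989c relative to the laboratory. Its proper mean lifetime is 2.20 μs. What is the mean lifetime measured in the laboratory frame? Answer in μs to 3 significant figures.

Δt ≈ 14.9 μs

γ = 1/√(1 − 0.989²) = 6.7606
Time dilation: Δt = γτ₀ = 6.7606 × 2.20 μs = 14.9 μs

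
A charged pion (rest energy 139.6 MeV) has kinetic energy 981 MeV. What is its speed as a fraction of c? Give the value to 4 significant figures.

γ = 1 + K/(m₀c²) = 1 + 981/139.6 = 8.02722
β = √(1 − 1/γ²) = 0.9922

β ≈ 0.9922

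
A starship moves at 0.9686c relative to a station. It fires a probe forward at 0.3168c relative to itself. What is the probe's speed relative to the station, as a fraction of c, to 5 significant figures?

Relativistic velocity addition: u = (u' + v)/(1 + u'v/c²)
= (0.3168 + 0.9686)/(1 + 0.3168×0.9686) = 1.2854/1.306852 = 0.98358

u ≈ 0.98358c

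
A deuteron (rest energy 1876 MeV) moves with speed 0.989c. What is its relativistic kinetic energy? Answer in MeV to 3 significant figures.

γ = 1/√(1 − 0.989²) = 6.7606
K = (γ − 1)m₀c² = (6.7606 − 1) × 1876 MeV = 5.7606 × 1876 MeV = 10800 MeV

K ≈ 10800 MeV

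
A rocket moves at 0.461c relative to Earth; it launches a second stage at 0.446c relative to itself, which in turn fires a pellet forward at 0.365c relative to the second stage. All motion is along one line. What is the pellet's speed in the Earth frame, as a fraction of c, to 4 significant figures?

Compose boost 2: (0.446 + 0.461)/(1 + 0.446×0.461) = 0.9070/1.20561 = 0.752319
Compose boost 3: (0.365 + 0.752319)/(1 + 0.365×0.752319) = 1.11732/1.27460 = 0.8766

u ≈ 0.8766c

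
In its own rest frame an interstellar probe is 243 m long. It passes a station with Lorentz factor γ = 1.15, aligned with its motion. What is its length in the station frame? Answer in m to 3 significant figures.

L ≈ 211 m

γ = 1.15 (given)
Length contraction: L = L₀/γ = 243/1.15 = 211 m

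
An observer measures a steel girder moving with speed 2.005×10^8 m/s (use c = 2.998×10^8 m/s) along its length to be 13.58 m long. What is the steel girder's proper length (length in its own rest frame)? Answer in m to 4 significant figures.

L₀ ≈ 18.27 m

β = v/c = 2.005×10^8 / 2.998×10^8 = 0.668779
γ = 1/√(1 − 0.668779²) = 1.34506
L₀ = γL = 1.34506 × 13.58 = 18.27 m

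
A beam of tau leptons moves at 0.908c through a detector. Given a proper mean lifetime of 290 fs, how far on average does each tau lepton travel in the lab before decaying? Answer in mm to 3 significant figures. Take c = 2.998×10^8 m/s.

γ = 1/√(1 − 0.908²) = 2.3868
Dilated lifetime: Δt = γτ₀ = 2.3868 × 290 fs = 692.17 fs
d = vΔt = 0.908c × 692.17 fs = 2.7222×10^8 m/s × 6.9217×10^-13 s = 0.188 mm

d ≈ 0.188 mm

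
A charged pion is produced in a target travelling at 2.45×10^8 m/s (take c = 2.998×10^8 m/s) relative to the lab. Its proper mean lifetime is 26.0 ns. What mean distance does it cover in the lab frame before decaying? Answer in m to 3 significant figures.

d ≈ 11.1 m

β = v/c = 2.45×10^8 / 2.998×10^8 = 0.81721
γ = 1/√(1 − 0.81721²) = 1.7351
Dilated lifetime: Δt = γτ₀ = 1.7351 × 26.0 ns = 45.112 ns
d = vΔt = 0.81721c × 45.112 ns = 2.4500×10^8 m/s × 4.5112×10^-8 s = 11.1 m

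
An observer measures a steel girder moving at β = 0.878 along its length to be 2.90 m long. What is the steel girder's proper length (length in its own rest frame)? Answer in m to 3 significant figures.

L₀ ≈ 6.06 m

γ = 1/√(1 − 0.878²) = 2.0892
L₀ = γL = 2.0892 × 2.90 = 6.06 m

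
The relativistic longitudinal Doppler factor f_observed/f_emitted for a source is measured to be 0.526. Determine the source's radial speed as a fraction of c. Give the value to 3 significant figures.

f_obs/f_src = √((1−β)/(1+β)) = 0.526  ⇒  (1−β)/(1+β) = 0.27668
β = |1 − D²|/(1 + D²) = |1 − 0.27668|/(1 + 0.27668) = 0.567

β ≈ 0.567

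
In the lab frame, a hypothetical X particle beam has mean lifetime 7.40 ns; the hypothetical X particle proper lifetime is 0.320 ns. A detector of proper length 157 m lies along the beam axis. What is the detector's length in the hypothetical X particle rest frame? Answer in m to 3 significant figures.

L ≈ 6.79 m

Time dilation ⇒ γ = Δt/τ₀ = 7.40/0.320 = 23.125
Length contraction: L = L₀/γ = 157/23.125 = 6.79 m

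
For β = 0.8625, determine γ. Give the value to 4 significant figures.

γ ≈ 1.976

γ = 1/√(1 − β²) = 1/√(1 − 0.8625²) = 1/√(0.256094) = 1.976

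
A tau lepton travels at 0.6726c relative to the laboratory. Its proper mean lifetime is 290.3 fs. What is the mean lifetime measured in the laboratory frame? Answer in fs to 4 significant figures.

Δt ≈ 392.3 fs

γ = 1/√(1 − 0.6726²) = 1.35134
Time dilation: Δt = γτ₀ = 1.35134 × 290.3 fs = 392.3 fs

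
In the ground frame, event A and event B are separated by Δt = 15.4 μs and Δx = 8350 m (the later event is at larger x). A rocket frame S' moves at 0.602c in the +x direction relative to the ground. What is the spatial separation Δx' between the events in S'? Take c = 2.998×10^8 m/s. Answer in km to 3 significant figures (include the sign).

Δx' ≈ 6.98 km

γ = 1/√(1 − 0.602²) = 1.2524
Δx' = γ(Δx − vΔt) = 1.2524 × (8350 m − 0.602×(2.998×10^8 m/s)×15.4×10^-6 s)
= 1.2524 × (5570.6 m) = 6.98 km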